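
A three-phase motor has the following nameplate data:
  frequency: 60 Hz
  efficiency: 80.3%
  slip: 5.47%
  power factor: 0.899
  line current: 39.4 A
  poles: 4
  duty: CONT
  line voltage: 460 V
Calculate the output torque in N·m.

P_in = √3·V·I·cosφ = 1.732 × 460 × 39.4 × 0.899 = 28220 W
P_out = η·P_in = 0.803 × 28220 = 22661 W
n_s = 120×60/4 = 1800 rpm; n = 1800×(1−0.0547) = 1702 rpm
ω = 2π×1702/60 = 178.2 rad/s
τ = P_out/ω = 22661/178.2 = 127 N·m

127 N·m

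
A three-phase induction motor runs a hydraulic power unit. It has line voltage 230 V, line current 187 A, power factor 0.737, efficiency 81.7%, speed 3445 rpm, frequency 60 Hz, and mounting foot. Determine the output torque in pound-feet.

91.7 lb·ft

P_in = √3·V·I·cosφ = 1.732 × 230 × 187 × 0.737 = 54902 W
P_out = η·P_in = 0.817 × 54902 = 44855 W
n = 3445 rpm
ω = 2π×3445/60 = 360.8 rad/s
τ = P_out/ω = 44855/360.8 = 124.3 N·m
In lb·ft: 124.3/1.356 = 91.7 lb·ft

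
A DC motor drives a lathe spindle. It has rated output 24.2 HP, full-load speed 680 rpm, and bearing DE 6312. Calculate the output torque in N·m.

254 N·m

P_out = 24.2 × 746 = 18053 W
ω = 2π × 680/60 = 71.21 rad/s
τ = P_out/ω = 18053/71.21 = 254 N·m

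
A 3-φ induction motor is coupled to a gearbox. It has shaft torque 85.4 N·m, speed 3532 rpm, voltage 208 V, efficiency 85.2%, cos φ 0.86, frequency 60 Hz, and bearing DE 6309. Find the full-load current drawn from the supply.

ω = 2π×3532/60 = 369.9 rad/s; P_out = τω = 85.4 × 369.9 = 31589 W
P_in = P_out / η = 31589 / 0.852 = 37076 W
I_L = P_in / (√3·V_L·cosφ) = 37076 / (1.732 × 208 × 0.86) = 120 A

120 A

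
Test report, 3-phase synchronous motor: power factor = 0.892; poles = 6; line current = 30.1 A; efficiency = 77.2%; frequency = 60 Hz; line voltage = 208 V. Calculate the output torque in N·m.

P_in = √3·V·I·cosφ = 1.732 × 208 × 30.1 × 0.892 = 9673 W
P_out = η·P_in = 0.772 × 9673 = 7468 W
n = n_s = 120×60/6 = 1200 rpm (synchronous)
ω = 2π×1200/60 = 125.7 rad/s
τ = P_out/ω = 7468/125.7 = 59.4 N·m

59.4 N·m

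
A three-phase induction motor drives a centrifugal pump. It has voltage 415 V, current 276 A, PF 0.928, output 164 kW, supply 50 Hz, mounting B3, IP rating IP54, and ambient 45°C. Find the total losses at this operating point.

20.1 kW

P_in = √3·V·I·cosφ = 1.732×415×276×0.928 = 184100 W
P_out = 164000 W
Losses = P_in − P_out = 184100 − 164000 = 20100 W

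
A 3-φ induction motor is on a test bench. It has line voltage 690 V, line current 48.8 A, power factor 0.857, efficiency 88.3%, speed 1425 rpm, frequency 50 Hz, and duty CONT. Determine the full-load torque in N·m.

P_in = √3·V·I·cosφ = 1.732 × 690 × 48.8 × 0.857 = 49980 W
P_out = η·P_in = 0.883 × 49980 = 44132 W
n = 1425 rpm
ω = 2π×1425/60 = 149.2 rad/s
τ = P_out/ω = 44132/149.2 = 296 N·m

296 N·m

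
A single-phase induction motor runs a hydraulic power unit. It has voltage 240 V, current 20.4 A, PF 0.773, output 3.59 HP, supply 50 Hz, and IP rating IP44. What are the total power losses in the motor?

P_in = V·I·cosφ = 240×20.4×0.773 = 3785 W
P_out = 3.59×746 = 2678 W
Losses = P_in − P_out = 3785 − 2678 = 1107 W

1.11 kW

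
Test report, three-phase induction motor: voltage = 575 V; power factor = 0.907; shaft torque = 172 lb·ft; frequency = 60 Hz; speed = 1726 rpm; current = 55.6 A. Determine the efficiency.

τ = 172 lb·ft × 1.356 = 233.2 N·m
ω = 2π × 1726/60 = 180.7 rad/s; P_out = τω = 233.2 × 180.7 = 42139 W
P_in = √3·V_L·I_L·cosφ = 1.732 × 575 × 55.6 × 0.907 = 50222 W
η = P_out / P_in = 42139 / 50222 = 0.839 = 83.9%

83.9 %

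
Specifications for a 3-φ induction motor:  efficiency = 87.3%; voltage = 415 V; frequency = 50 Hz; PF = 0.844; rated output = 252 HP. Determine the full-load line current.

355 A

P_out = 252 × 746 = 187992 W
P_in = P_out / η = 187992 / 0.873 = 215340 W
I_L = P_in / (√3·V_L·cosφ) = 215340 / (1.732 × 415 × 0.844) = 355 A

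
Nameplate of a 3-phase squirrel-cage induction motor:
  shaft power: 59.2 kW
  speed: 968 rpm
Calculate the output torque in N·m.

584 N·m

ω = 2π × 968/60 = 101.4 rad/s
τ = P/ω = 59200/101.4 = 584 N·m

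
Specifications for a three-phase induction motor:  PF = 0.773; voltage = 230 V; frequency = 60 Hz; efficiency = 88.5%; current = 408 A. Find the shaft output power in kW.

111 kW

P_in = √3·V·I·cosφ = 1.732 × 230 × 408 × 0.773 = 125636 W
P_out = η·P_in = 0.885 × 125636 = 111188 W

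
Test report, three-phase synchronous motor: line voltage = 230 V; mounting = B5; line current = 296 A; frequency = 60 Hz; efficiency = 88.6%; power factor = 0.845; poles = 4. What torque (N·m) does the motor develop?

P_in = √3·V·I·cosφ = 1.732 × 230 × 296 × 0.845 = 99638 W
P_out = η·P_in = 0.886 × 99638 = 88279 W
n = n_s = 120×60/4 = 1800 rpm (synchronous)
ω = 2π×1800/60 = 188.5 rad/s
τ = P_out/ω = 88279/188.5 = 468 N·m

468 N·m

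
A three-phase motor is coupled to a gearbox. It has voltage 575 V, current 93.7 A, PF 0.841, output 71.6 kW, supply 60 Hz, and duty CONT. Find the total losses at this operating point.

6.88 kW

P_in = √3·V·I·cosφ = 1.732×575×93.7×0.841 = 78479 W
P_out = 71600 W
Losses = P_in − P_out = 78479 − 71600 = 6879 W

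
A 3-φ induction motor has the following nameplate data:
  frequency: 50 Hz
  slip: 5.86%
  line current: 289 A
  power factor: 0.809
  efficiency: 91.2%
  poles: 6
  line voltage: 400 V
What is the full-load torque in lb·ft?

P_in = √3·V·I·cosφ = 1.732 × 400 × 289 × 0.809 = 161977 W
P_out = η·P_in = 0.912 × 161977 = 147723 W
n_s = 120×50/6 = 1000 rpm; n = 1000×(1−0.0586) = 941 rpm
ω = 2π×941/60 = 98.54 rad/s
τ = P_out/ω = 147723/98.54 = 1499 N·m
In lb·ft: 1499/1.356 = 1110 lb·ft

1110 lb·ft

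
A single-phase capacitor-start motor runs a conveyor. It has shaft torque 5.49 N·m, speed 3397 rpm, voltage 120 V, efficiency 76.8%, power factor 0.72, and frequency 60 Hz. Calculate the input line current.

29.4 A

ω = 2π×3397/60 = 355.7 rad/s; P_out = τω = 5.49 × 355.7 = 1953 W
P_in = P_out / η = 1953 / 0.768 = 2543 W
I = P_in / (V·cosφ) = 2543 / (120 × 0.72) = 29.4 A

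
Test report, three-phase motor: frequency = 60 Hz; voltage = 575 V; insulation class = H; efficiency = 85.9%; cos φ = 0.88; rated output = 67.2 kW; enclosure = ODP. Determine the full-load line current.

P_out = 67.2 kW = 67200 W
P_in = P_out / η = 67200 / 0.859 = 78231 W
I_L = P_in / (√3·V_L·cosφ) = 78231 / (1.732 × 575 × 0.88) = 89.3 A

89.3 A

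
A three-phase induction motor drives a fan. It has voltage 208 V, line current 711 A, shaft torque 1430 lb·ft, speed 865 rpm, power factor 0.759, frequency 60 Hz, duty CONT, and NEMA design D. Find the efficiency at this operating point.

τ = 1430 lb·ft × 1.356 = 1939 N·m
ω = 2π × 865/60 = 90.58 rad/s; P_out = τω = 1939 × 90.58 = 175635 W
P_in = √3·V_L·I_L·cosφ = 1.732 × 208 × 711 × 0.759 = 194412 W
η = P_out / P_in = 175635 / 194412 = 0.903 = 90.3%

90.3 %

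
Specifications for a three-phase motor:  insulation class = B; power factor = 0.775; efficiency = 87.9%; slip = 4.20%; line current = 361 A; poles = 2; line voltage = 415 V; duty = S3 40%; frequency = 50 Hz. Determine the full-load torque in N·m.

P_in = √3·V·I·cosφ = 1.732 × 415 × 361 × 0.775 = 201097 W
P_out = η·P_in = 0.879 × 201097 = 176764 W
n_s = 120×50/2 = 3000 rpm; n = 3000×(1−0.042) = 2874 rpm
ω = 2π×2874/60 = 301 rad/s
τ = P_out/ω = 176764/301 = 587 N·m

587 N·m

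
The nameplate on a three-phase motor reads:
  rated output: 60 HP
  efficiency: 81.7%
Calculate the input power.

54.8 kW

P_out = 60 × 746 = 44760 W
P_in = P_out/η = 44760/0.817 = 54786 W = 54.8 kW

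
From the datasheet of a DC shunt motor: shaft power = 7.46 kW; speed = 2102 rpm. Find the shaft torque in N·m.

33.9 N·m

ω = 2π × 2102/60 = 220.1 rad/s
τ = P/ω = 7460/220.1 = 33.9 N·m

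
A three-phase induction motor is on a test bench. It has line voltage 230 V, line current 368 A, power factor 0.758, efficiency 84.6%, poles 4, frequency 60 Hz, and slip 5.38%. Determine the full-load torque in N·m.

527 N·m

P_in = √3·V·I·cosφ = 1.732 × 230 × 368 × 0.758 = 111120 W
P_out = η·P_in = 0.846 × 111120 = 94008 W
n_s = 120×60/4 = 1800 rpm; n = 1800×(1−0.0538) = 1703 rpm
ω = 2π×1703/60 = 178.3 rad/s
τ = P_out/ω = 94008/178.3 = 527 N·m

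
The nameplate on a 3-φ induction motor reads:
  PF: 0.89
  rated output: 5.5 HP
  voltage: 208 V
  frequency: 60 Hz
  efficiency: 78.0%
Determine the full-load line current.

16.4 A

P_out = 5.5 × 746 = 4103 W
P_in = P_out / η = 4103 / 0.780 = 5260 W
I_L = P_in / (√3·V_L·cosφ) = 5260 / (1.732 × 208 × 0.89) = 16.4 A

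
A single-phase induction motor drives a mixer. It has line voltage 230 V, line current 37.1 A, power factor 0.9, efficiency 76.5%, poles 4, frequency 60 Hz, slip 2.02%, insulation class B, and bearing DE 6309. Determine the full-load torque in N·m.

31.8 N·m

P_in = V·I·cosφ = 230 × 37.1 × 0.9 = 7680 W
P_out = η·P_in = 0.765 × 7680 = 5875 W
n_s = 120×60/4 = 1800 rpm; n = 1800×(1−0.0202) = 1764 rpm
ω = 2π×1764/60 = 184.7 rad/s
τ = P_out/ω = 5875/184.7 = 31.8 N·m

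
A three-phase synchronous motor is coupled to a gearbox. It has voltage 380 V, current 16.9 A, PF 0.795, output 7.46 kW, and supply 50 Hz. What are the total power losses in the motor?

P_in = √3·V·I·cosφ = 1.732×380×16.9×0.795 = 8843 W
P_out = 7460 W
Losses = P_in − P_out = 8843 − 7460 = 1383 W

1.38 kW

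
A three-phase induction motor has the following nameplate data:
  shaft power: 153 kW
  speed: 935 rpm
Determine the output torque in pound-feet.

ω = 2π × 935/60 = 97.91 rad/s
τ = P/ω = 153000/97.91 = 1563 N·m
In lb·ft: 1563/1.356 = 1150 lb·ft

1150 lb·ft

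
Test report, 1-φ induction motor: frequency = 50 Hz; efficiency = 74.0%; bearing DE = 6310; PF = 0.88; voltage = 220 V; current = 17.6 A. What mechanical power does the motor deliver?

2.52 kW

P_in = V·I·cosφ = 220 × 17.6 × 0.88 = 3407 W
P_out = η·P_in = 0.74 × 3407 = 2521 W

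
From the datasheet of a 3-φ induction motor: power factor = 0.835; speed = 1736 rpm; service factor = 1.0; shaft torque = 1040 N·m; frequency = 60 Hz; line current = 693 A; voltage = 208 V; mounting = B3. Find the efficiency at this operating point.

90.7 %

ω = 2π × 1736/60 = 181.8 rad/s; P_out = τω = 1040 × 181.8 = 189072 W
P_in = √3·V_L·I_L·cosφ = 1.732 × 208 × 693 × 0.835 = 208464 W
η = P_out / P_in = 189072 / 208464 = 0.907 = 90.7%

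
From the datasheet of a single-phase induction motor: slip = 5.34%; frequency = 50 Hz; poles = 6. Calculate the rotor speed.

n_s = 120f/p = 120×50/6 = 1000 rpm
n = n_s(1 − s) = 1000 × (1 − 0.0534) = 947 rpm

947 rpm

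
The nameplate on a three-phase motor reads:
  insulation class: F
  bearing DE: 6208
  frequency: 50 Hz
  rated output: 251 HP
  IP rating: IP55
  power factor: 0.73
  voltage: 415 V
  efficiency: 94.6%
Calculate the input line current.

P_out = 251 × 746 = 187246 W
P_in = P_out / η = 187246 / 0.946 = 197934 W
I_L = P_in / (√3·V_L·cosφ) = 197934 / (1.732 × 415 × 0.73) = 377 A

377 A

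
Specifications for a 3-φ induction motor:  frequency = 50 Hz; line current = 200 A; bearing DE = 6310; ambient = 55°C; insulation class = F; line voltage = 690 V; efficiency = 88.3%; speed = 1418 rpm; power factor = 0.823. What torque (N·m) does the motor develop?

1170 N·m

P_in = √3·V·I·cosφ = 1.732 × 690 × 200 × 0.823 = 196710 W
P_out = η·P_in = 0.883 × 196710 = 173695 W
n = 1418 rpm
ω = 2π×1418/60 = 148.5 rad/s
τ = P_out/ω = 173695/148.5 = 1170 N·m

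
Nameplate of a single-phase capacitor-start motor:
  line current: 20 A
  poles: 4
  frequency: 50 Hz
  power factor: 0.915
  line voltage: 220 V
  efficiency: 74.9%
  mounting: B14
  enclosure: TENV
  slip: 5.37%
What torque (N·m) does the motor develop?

20.3 N·m

P_in = V·I·cosφ = 220 × 20 × 0.915 = 4026 W
P_out = η·P_in = 0.749 × 4026 = 3015 W
n_s = 120×50/4 = 1500 rpm; n = 1500×(1−0.0537) = 1419 rpm
ω = 2π×1419/60 = 148.6 rad/s
τ = P_out/ω = 3015/148.6 = 20.3 N·m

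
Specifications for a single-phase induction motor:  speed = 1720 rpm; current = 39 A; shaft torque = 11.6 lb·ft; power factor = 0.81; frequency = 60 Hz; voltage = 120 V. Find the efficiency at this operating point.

74.7 %

τ = 11.6 lb·ft × 1.356 = 15.73 N·m
ω = 2π × 1720/60 = 180.1 rad/s; P_out = τω = 15.73 × 180.1 = 2833 W
P_in = V·I·cosφ = 120 × 39 × 0.81 = 3791 W
η = P_out / P_in = 2833 / 3791 = 0.747 = 74.7%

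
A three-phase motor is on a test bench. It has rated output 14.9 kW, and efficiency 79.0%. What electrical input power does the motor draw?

18.9 kW

P_out = 14900 W
P_in = P_out/η = 14900/0.79 = 18861 W = 18.9 kW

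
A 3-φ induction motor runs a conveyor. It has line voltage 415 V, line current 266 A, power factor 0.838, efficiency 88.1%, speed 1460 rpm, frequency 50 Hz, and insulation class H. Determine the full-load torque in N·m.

P_in = √3·V·I·cosφ = 1.732 × 415 × 266 × 0.838 = 160222 W
P_out = η·P_in = 0.881 × 160222 = 141156 W
n = 1460 rpm
ω = 2π×1460/60 = 152.9 rad/s
τ = P_out/ω = 141156/152.9 = 923 N·m

923 N·m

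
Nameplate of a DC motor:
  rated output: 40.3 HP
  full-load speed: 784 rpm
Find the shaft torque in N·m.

P_out = 40.3 × 746 = 30064 W
ω = 2π × 784/60 = 82.1 rad/s
τ = P_out/ω = 30064/82.1 = 366 N·m

366 N·m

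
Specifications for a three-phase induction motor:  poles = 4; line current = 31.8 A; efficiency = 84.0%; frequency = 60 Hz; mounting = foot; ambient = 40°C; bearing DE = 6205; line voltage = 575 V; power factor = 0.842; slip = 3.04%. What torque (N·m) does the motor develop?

123 N·m

P_in = √3·V·I·cosφ = 1.732 × 575 × 31.8 × 0.842 = 26666 W
P_out = η·P_in = 0.84 × 26666 = 22399 W
n_s = 120×60/4 = 1800 rpm; n = 1800×(1−0.0304) = 1745 rpm
ω = 2π×1745/60 = 182.7 rad/s
τ = P_out/ω = 22399/182.7 = 123 N·m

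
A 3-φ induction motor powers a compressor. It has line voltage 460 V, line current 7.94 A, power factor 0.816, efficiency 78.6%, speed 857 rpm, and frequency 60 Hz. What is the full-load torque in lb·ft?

P_in = √3·V·I·cosφ = 1.732 × 460 × 7.94 × 0.816 = 5162 W
P_out = η·P_in = 0.786 × 5162 = 4057 W
n = 857 rpm
ω = 2π×857/60 = 89.74 rad/s
τ = P_out/ω = 4057/89.74 = 45.21 N·m
In lb·ft: 45.21/1.356 = 33.3 lb·ft

33.3 lb·ft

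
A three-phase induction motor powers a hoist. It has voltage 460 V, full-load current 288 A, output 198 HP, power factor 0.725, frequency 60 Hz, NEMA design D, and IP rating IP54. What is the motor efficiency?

88.8 %

P_out = 198 × 746 = 147708 W
P_in = √3·V_L·I_L·cosφ = 1.732 × 460 × 288 × 0.725 = 166355 W
η = P_out / P_in = 147708 / 166355 = 0.888 = 88.8%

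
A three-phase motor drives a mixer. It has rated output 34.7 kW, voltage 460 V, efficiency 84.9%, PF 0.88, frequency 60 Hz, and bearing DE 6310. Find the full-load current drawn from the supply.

58.3 A

P_out = 34.7 kW = 34700 W
P_in = P_out / η = 34700 / 0.849 = 40872 W
I_L = P_in / (√3·V_L·cosφ) = 40872 / (1.732 × 460 × 0.88) = 58.3 A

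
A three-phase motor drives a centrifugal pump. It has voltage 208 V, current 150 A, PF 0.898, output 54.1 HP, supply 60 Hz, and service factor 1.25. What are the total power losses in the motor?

8170 W

P_in = √3·V·I·cosφ = 1.732×208×150×0.898 = 48526 W
P_out = 54.1×746 = 40359 W
Losses = P_in − P_out = 48526 − 40359 = 8167 W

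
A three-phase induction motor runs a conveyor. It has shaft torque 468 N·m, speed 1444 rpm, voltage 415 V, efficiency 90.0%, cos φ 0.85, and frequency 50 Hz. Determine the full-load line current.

129 A

ω = 2π×1444/60 = 151.2 rad/s; P_out = τω = 468 × 151.2 = 70762 W
P_in = P_out / η = 70762 / 0.900 = 78624 W
I_L = P_in / (√3·V_L·cosφ) = 78624 / (1.732 × 415 × 0.85) = 129 A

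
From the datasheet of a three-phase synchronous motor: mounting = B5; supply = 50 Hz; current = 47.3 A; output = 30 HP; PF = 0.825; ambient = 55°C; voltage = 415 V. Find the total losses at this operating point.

5.67 kW

P_in = √3·V·I·cosφ = 1.732×415×47.3×0.825 = 28049 W
P_out = 30×746 = 22380 W
Losses = P_in − P_out = 28049 − 22380 = 5669 W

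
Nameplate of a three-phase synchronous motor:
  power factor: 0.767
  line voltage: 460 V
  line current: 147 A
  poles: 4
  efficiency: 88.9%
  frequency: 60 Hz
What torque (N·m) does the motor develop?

P_in = √3·V·I·cosφ = 1.732 × 460 × 147 × 0.767 = 89829 W
P_out = η·P_in = 0.889 × 89829 = 79858 W
n = n_s = 120×60/4 = 1800 rpm (synchronous)
ω = 2π×1800/60 = 188.5 rad/s
τ = P_out/ω = 79858/188.5 = 424 N·m

424 N·m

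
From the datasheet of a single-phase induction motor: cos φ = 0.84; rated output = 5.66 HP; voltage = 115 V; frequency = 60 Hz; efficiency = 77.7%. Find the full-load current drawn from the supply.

P_out = 5.66 × 746 = 4222 W
P_in = P_out / η = 4222 / 0.777 = 5434 W
I = P_in / (V·cosφ) = 5434 / (115 × 0.84) = 56.3 A

56.3 A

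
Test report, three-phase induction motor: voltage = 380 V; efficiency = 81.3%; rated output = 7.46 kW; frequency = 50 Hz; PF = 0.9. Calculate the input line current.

P_out = 7.46 kW = 7460 W
P_in = P_out / η = 7460 / 0.813 = 9176 W
I_L = P_in / (√3·V_L·cosφ) = 9176 / (1.732 × 380 × 0.9) = 15.5 A

15.5 A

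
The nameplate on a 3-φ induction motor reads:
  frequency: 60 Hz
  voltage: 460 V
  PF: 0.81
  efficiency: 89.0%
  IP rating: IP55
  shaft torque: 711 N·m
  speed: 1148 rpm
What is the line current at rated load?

149 A

ω = 2π×1148/60 = 120.2 rad/s; P_out = τω = 711 × 120.2 = 85462 W
P_in = P_out / η = 85462 / 0.890 = 96025 W
I_L = P_in / (√3·V_L·cosφ) = 96025 / (1.732 × 460 × 0.81) = 149 A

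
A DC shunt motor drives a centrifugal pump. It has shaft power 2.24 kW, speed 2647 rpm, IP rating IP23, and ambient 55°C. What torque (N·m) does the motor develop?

ω = 2π × 2647/60 = 277.2 rad/s
τ = P/ω = 2240/277.2 = 8.08 N·m

8.08 N·m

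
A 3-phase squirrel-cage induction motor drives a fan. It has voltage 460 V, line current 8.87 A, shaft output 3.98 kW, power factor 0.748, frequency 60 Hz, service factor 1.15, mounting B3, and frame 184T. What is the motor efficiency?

P_out = 3.98 kW = 3980 W
P_in = √3·V_L·I_L·cosφ = 1.732 × 460 × 8.87 × 0.748 = 5286 W
η = P_out / P_in = 3980 / 5286 = 0.753 = 75.3%

75.3 %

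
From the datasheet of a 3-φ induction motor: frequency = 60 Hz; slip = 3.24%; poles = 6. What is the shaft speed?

1161 rpm

n_s = 120f/p = 120×60/6 = 1200 rpm
n = n_s(1 − s) = 1200 × (1 − 0.0324) = 1161 rpm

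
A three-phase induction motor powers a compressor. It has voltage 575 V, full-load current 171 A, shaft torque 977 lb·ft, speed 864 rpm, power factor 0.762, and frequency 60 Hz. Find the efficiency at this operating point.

92.4 %

τ = 977 lb·ft × 1.356 = 1325 N·m
ω = 2π × 864/60 = 90.48 rad/s; P_out = τω = 1325 × 90.48 = 119886 W
P_in = √3·V_L·I_L·cosφ = 1.732 × 575 × 171 × 0.762 = 129768 W
η = P_out / P_in = 119886 / 129768 = 0.924 = 92.4%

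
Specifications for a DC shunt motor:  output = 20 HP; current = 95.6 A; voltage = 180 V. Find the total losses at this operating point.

P_in = V·I = 180×95.6 = 17208 W
P_out = 20×746 = 14920 W
Losses = P_in − P_out = 17208 − 14920 = 2288 W

2290 W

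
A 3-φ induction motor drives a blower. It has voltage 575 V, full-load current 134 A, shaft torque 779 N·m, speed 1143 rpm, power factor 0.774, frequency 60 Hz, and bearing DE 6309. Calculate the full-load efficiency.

90.3 %

ω = 2π × 1143/60 = 119.7 rad/s; P_out = τω = 779 × 119.7 = 93246 W
P_in = √3·V_L·I_L·cosφ = 1.732 × 575 × 134 × 0.774 = 103291 W
η = P_out / P_in = 93246 / 103291 = 0.903 = 90.3%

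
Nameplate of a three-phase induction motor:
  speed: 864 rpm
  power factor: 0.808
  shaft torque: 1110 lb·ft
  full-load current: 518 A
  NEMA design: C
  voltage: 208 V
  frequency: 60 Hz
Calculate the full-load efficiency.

90.3 %

τ = 1110 lb·ft × 1.356 = 1505 N·m
ω = 2π × 864/60 = 90.48 rad/s; P_out = τω = 1505 × 90.48 = 136172 W
P_in = √3·V_L·I_L·cosφ = 1.732 × 208 × 518 × 0.808 = 150783 W
η = P_out / P_in = 136172 / 150783 = 0.903 = 90.3%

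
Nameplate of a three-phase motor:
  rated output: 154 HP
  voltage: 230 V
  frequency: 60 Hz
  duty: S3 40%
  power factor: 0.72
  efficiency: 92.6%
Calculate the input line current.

P_out = 154 × 746 = 114884 W
P_in = P_out / η = 114884 / 0.926 = 124065 W
I_L = P_in / (√3·V_L·cosφ) = 124065 / (1.732 × 230 × 0.72) = 433 A

433 A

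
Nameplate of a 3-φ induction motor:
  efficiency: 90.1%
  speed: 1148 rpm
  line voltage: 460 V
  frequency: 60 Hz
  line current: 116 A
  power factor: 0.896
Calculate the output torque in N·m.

621 N·m

P_in = √3·V·I·cosφ = 1.732 × 460 × 116 × 0.896 = 82808 W
P_out = η·P_in = 0.901 × 82808 = 74610 W
n = 1148 rpm
ω = 2π×1148/60 = 120.2 rad/s
τ = P_out/ω = 74610/120.2 = 621 N·m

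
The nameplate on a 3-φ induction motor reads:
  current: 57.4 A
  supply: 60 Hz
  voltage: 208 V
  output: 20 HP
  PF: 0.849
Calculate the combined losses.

2640 W

P_in = √3·V·I·cosφ = 1.732×208×57.4×0.849 = 17556 W
P_out = 20×746 = 14920 W
Losses = P_in − P_out = 17556 − 14920 = 2636 W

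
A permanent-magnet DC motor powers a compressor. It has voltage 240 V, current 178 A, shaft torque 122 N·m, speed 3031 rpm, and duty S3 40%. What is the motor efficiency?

90.6 %

ω = 2π × 3031/60 = 317.4 rad/s; P_out = τω = 122 × 317.4 = 38723 W
P_in = V·I = 240 × 178 = 42720 W
η = P_out / P_in = 38723 / 42720 = 0.906 = 90.6%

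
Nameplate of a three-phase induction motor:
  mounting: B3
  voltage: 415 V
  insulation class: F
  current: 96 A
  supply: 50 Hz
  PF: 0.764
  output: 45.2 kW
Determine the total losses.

7520 W

P_in = √3·V·I·cosφ = 1.732×415×96×0.764 = 52718 W
P_out = 45200 W
Losses = P_in − P_out = 52718 − 45200 = 7518 W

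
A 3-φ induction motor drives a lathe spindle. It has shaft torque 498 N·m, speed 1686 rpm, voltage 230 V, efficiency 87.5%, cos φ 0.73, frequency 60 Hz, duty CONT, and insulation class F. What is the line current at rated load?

ω = 2π×1686/60 = 176.6 rad/s; P_out = τω = 498 × 176.6 = 87947 W
P_in = P_out / η = 87947 / 0.875 = 100511 W
I_L = P_in / (√3·V_L·cosφ) = 100511 / (1.732 × 230 × 0.73) = 346 A

346 A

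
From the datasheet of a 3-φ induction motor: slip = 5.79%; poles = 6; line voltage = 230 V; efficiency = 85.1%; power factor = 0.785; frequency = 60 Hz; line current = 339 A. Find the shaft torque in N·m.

762 N·m

P_in = √3·V·I·cosφ = 1.732 × 230 × 339 × 0.785 = 106010 W
P_out = η·P_in = 0.851 × 106010 = 90215 W
n_s = 120×60/6 = 1200 rpm; n = 1200×(1−0.0579) = 1131 rpm
ω = 2π×1131/60 = 118.4 rad/s
τ = P_out/ω = 90215/118.4 = 762 N·m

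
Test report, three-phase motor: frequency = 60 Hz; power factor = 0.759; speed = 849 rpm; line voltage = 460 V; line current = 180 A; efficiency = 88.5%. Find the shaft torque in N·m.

1080 N·m

P_in = √3·V·I·cosφ = 1.732 × 460 × 180 × 0.759 = 108848 W
P_out = η·P_in = 0.885 × 108848 = 96330 W
n = 849 rpm
ω = 2π×849/60 = 88.91 rad/s
τ = P_out/ω = 96330/88.91 = 1080 N·m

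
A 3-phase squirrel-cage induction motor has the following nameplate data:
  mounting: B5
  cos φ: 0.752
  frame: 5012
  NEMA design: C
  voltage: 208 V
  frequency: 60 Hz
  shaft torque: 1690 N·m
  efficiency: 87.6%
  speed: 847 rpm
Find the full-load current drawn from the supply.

ω = 2π×847/60 = 88.7 rad/s; P_out = τω = 1690 × 88.7 = 149903 W
P_in = P_out / η = 149903 / 0.876 = 171122 W
I_L = P_in / (√3·V_L·cosφ) = 171122 / (1.732 × 208 × 0.752) = 632 A

632 A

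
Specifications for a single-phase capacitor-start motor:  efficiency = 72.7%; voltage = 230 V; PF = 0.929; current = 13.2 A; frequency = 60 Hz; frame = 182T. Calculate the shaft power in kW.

2.05 kW

P_in = V·I·cosφ = 230 × 13.2 × 0.929 = 2820 W
P_out = η·P_in = 0.727 × 2820 = 2050 W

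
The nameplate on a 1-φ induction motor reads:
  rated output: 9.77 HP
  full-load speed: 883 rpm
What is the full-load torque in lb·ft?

58.1 lb·ft

P_out = 9.77 × 746 = 7288 W
ω = 2π × 883/60 = 92.47 rad/s
τ = P_out/ω = 7288/92.47 = 78.81 N·m
In lb·ft: 78.81/1.356 = 58.1 lb·ft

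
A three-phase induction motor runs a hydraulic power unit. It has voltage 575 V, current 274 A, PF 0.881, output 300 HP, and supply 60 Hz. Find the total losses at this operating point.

P_in = √3·V·I·cosφ = 1.732×575×274×0.881 = 240404 W
P_out = 300×746 = 223800 W
Losses = P_in − P_out = 240404 − 223800 = 16604 W

16.6 kW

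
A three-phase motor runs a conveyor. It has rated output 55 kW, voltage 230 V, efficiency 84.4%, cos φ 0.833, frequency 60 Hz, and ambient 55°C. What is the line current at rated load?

196 A

P_out = 55 kW = 55000 W
P_in = P_out / η = 55000 / 0.844 = 65166 W
I_L = P_in / (√3·V_L·cosφ) = 65166 / (1.732 × 230 × 0.833) = 196 A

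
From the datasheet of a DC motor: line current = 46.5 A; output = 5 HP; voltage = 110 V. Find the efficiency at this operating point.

72.9 %

P_out = 5 × 746 = 3730 W
P_in = V·I = 110 × 46.5 = 5115 W
η = P_out / P_in = 3730 / 5115 = 0.729 = 72.9%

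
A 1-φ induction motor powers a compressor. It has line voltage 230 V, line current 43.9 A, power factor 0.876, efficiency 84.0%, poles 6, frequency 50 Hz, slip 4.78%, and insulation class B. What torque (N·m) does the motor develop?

74.5 N·m

P_in = V·I·cosφ = 230 × 43.9 × 0.876 = 8845 W
P_out = η·P_in = 0.84 × 8845 = 7430 W
n_s = 120×50/6 = 1000 rpm; n = 1000×(1−0.0478) = 952 rpm
ω = 2π×952/60 = 99.69 rad/s
τ = P_out/ω = 7430/99.69 = 74.5 N·m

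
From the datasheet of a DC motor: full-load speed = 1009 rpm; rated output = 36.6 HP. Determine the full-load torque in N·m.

258 N·m

P_out = 36.6 × 746 = 27304 W
ω = 2π × 1009/60 = 105.7 rad/s
τ = P_out/ω = 27304/105.7 = 258 N·m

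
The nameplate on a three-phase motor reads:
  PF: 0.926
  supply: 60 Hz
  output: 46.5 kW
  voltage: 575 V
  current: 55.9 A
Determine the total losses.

P_in = √3·V·I·cosφ = 1.732×575×55.9×0.926 = 51551 W
P_out = 46500 W
Losses = P_in − P_out = 51551 − 46500 = 5051 W

5.05 kW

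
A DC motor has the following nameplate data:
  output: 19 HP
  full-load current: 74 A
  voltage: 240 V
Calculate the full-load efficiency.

79.8 %

P_out = 19 × 746 = 14174 W
P_in = V·I = 240 × 74 = 17760 W
η = P_out / P_in = 14174 / 17760 = 0.798 = 79.8%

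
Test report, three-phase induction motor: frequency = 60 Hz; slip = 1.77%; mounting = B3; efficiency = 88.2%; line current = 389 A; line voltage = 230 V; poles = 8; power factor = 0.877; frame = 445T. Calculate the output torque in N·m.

P_in = √3·V·I·cosφ = 1.732 × 230 × 389 × 0.877 = 135902 W
P_out = η·P_in = 0.882 × 135902 = 119866 W
n_s = 120×60/8 = 900 rpm; n = 900×(1−0.0177) = 884 rpm
ω = 2π×884/60 = 92.57 rad/s
τ = P_out/ω = 119866/92.57 = 1290 N·m

1290 N·m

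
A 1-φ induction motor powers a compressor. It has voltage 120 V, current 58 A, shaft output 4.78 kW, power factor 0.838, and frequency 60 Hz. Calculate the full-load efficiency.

82.0 %

P_out = 4.78 kW = 4780 W
P_in = V·I·cosφ = 120 × 58 × 0.838 = 5832 W
η = P_out / P_in = 4780 / 5832 = 0.820 = 82.0%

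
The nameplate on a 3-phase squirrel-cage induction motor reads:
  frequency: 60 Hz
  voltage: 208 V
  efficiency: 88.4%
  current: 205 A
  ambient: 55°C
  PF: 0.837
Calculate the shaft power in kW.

54.6 kW

P_in = √3·V·I·cosφ = 1.732 × 208 × 205 × 0.837 = 61815 W
P_out = η·P_in = 0.884 × 61815 = 54644 W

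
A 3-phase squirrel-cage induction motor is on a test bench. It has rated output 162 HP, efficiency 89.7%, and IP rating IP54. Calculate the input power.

P_out = 162 × 746 = 120852 W
P_in = P_out/η = 120852/0.897 = 134729 W = 135 kW

135 kW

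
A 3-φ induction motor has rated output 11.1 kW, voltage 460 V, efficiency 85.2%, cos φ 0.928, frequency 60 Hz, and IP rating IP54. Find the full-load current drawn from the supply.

17.6 A

P_out = 11.1 kW = 11100 W
P_in = P_out / η = 11100 / 0.852 = 13028 W
I_L = P_in / (√3·V_L·cosφ) = 13028 / (1.732 × 460 × 0.928) = 17.6 A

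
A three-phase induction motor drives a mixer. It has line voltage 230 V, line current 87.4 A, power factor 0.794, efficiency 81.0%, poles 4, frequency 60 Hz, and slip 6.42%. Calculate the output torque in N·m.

P_in = √3·V·I·cosφ = 1.732 × 230 × 87.4 × 0.794 = 27644 W
P_out = η·P_in = 0.81 × 27644 = 22392 W
n_s = 120×60/4 = 1800 rpm; n = 1800×(1−0.0642) = 1684 rpm
ω = 2π×1684/60 = 176.3 rad/s
τ = P_out/ω = 22392/176.3 = 127 N·m

127 N·m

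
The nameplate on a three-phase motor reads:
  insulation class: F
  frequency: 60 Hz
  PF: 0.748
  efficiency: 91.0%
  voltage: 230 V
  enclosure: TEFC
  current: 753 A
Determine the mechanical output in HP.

P_in = √3·V·I·cosφ = 1.732 × 230 × 753 × 0.748 = 224374 W
P_out = η·P_in = 0.91 × 224374 = 204180 W
= 204180/746 = 274 HP

274 HP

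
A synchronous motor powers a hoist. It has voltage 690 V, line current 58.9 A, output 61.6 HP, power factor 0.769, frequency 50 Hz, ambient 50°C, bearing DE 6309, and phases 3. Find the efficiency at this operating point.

P_out = 61.6 × 746 = 45954 W
P_in = √3·V_L·I_L·cosφ = 1.732 × 690 × 58.9 × 0.769 = 54130 W
η = P_out / P_in = 45954 / 54130 = 0.849 = 84.9%

84.9 %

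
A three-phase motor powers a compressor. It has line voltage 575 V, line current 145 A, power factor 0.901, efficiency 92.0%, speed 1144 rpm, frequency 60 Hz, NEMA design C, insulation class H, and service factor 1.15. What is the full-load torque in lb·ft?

P_in = √3·V·I·cosφ = 1.732 × 575 × 145 × 0.901 = 130109 W
P_out = η·P_in = 0.92 × 130109 = 119700 W
n = 1144 rpm
ω = 2π×1144/60 = 119.8 rad/s
τ = P_out/ω = 119700/119.8 = 999.2 N·m
In lb·ft: 999.2/1.356 = 737 lb·ft

737 lb·ft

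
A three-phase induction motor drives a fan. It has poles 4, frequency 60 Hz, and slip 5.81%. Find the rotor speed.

n_s = 120f/p = 120×60/4 = 1800 rpm
n = n_s(1 − s) = 1800 × (1 − 0.0581) = 1695 rpm

1695 rpm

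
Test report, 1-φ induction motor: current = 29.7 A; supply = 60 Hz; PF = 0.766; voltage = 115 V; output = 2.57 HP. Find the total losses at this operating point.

P_in = V·I·cosφ = 115×29.7×0.766 = 2616 W
P_out = 2.57×746 = 1917 W
Losses = P_in − P_out = 2616 − 1917 = 699 W

699 W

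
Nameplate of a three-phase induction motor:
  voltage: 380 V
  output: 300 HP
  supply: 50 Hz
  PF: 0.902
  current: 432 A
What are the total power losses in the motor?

P_in = √3·V·I·cosφ = 1.732×380×432×0.902 = 256461 W
P_out = 300×746 = 223800 W
Losses = P_in − P_out = 256461 − 223800 = 32661 W

32700 W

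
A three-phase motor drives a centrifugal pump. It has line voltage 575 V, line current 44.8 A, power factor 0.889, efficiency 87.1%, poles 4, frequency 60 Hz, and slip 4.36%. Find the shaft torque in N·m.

192 N·m

P_in = √3·V·I·cosφ = 1.732 × 575 × 44.8 × 0.889 = 39664 W
P_out = η·P_in = 0.871 × 39664 = 34547 W
n_s = 120×60/4 = 1800 rpm; n = 1800×(1−0.0436) = 1722 rpm
ω = 2π×1722/60 = 180.3 rad/s
τ = P_out/ω = 34547/180.3 = 192 N·m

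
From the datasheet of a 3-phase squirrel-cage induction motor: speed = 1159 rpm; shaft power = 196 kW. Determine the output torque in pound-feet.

ω = 2π × 1159/60 = 121.4 rad/s
τ = P/ω = 196000/121.4 = 1614 N·m
In lb·ft: 1614/1.356 = 1190 lb·ft

1190 lb·ft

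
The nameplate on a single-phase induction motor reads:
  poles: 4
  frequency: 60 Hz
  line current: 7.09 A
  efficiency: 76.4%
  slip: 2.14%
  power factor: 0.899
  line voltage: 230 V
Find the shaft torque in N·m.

6.07 N·m

P_in = V·I·cosφ = 230 × 7.09 × 0.899 = 1466 W
P_out = η·P_in = 0.764 × 1466 = 1120 W
n_s = 120×60/4 = 1800 rpm; n = 1800×(1−0.0214) = 1761 rpm
ω = 2π×1761/60 = 184.4 rad/s
τ = P_out/ω = 1120/184.4 = 6.07 N·m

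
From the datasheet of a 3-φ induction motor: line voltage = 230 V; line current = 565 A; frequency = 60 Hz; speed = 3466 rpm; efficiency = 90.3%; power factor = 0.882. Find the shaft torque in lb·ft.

364 lb·ft

P_in = √3·V·I·cosφ = 1.732 × 230 × 565 × 0.882 = 198515 W
P_out = η·P_in = 0.903 × 198515 = 179259 W
n = 3466 rpm
ω = 2π×3466/60 = 363 rad/s
τ = P_out/ω = 179259/363 = 493.8 N·m
In lb·ft: 493.8/1.356 = 364 lb·ft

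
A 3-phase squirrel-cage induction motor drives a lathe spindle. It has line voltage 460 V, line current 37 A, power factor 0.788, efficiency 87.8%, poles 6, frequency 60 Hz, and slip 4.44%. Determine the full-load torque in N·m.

P_in = √3·V·I·cosφ = 1.732 × 460 × 37 × 0.788 = 23229 W
P_out = η·P_in = 0.878 × 23229 = 20395 W
n_s = 120×60/6 = 1200 rpm; n = 1200×(1−0.0444) = 1147 rpm
ω = 2π×1147/60 = 120.1 rad/s
τ = P_out/ω = 20395/120.1 = 170 N·m

170 N·m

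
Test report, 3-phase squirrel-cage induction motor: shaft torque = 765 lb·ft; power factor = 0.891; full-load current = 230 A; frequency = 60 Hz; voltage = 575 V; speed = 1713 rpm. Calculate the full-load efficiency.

91.2 %

τ = 765 lb·ft × 1.356 = 1037 N·m
ω = 2π × 1713/60 = 179.4 rad/s; P_out = τω = 1037 × 179.4 = 186038 W
P_in = √3·V_L·I_L·cosφ = 1.732 × 575 × 230 × 0.891 = 204090 W
η = P_out / P_in = 186038 / 204090 = 0.912 = 91.2%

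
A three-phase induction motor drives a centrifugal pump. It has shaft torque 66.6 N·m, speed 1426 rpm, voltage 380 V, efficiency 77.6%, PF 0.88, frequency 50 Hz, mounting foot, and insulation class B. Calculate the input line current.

22.1 A

ω = 2π×1426/60 = 149.3 rad/s; P_out = τω = 66.6 × 149.3 = 9943 W
P_in = P_out / η = 9943 / 0.776 = 12813 W
I_L = P_in / (√3·V_L·cosφ) = 12813 / (1.732 × 380 × 0.88) = 22.1 A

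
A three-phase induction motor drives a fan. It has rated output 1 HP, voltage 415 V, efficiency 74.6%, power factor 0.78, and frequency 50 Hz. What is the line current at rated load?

1.78 A

P_out = 1 × 746 = 746 W
P_in = P_out / η = 746 / 0.746 = 1000 W
I_L = P_in / (√3·V_L·cosφ) = 1000 / (1.732 × 415 × 0.78) = 1.78 A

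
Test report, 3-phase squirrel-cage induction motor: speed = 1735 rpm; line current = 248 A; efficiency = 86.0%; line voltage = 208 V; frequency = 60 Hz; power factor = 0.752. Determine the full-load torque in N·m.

P_in = √3·V·I·cosφ = 1.732 × 208 × 248 × 0.752 = 67186 W
P_out = η·P_in = 0.86 × 67186 = 57780 W
n = 1735 rpm
ω = 2π×1735/60 = 181.7 rad/s
τ = P_out/ω = 57780/181.7 = 318 N·m

318 N·m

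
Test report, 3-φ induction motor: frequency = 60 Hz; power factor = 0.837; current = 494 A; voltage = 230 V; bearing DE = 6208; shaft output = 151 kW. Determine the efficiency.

91.7 %

P_out = 151 kW = 151000 W
P_in = √3·V_L·I_L·cosφ = 1.732 × 230 × 494 × 0.837 = 164713 W
η = P_out / P_in = 151000 / 164713 = 0.917 = 91.7%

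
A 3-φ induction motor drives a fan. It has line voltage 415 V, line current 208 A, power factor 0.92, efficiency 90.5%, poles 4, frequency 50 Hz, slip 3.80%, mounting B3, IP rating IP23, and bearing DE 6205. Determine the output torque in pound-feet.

P_in = √3·V·I·cosφ = 1.732 × 415 × 208 × 0.92 = 137546 W
P_out = η·P_in = 0.905 × 137546 = 124479 W
n_s = 120×50/4 = 1500 rpm; n = 1500×(1−0.038) = 1443 rpm
ω = 2π×1443/60 = 151.1 rad/s
τ = P_out/ω = 124479/151.1 = 823.8 N·m
In lb·ft: 823.8/1.356 = 608 lb·ft

608 lb·ft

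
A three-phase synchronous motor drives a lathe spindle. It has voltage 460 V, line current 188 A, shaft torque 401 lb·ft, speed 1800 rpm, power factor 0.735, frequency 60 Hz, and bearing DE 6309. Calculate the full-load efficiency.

τ = 401 lb·ft × 1.356 = 543.8 N·m
ω = 2π × 1800/60 = 188.5 rad/s; P_out = τω = 543.8 × 188.5 = 102506 W
P_in = √3·V_L·I_L·cosφ = 1.732 × 460 × 188 × 0.735 = 110091 W
η = P_out / P_in = 102506 / 110091 = 0.931 = 93.1%

93.1 %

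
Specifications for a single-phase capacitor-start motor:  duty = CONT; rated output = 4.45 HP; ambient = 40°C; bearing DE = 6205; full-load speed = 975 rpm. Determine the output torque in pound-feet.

24 lb·ft

P_out = 4.45 × 746 = 3320 W
ω = 2π × 975/60 = 102.1 rad/s
τ = P_out/ω = 3320/102.1 = 32.52 N·m
In lb·ft: 32.52/1.356 = 24 lb·ft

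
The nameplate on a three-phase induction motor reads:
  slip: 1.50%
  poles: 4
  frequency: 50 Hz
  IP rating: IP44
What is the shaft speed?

1478 rpm

n_s = 120f/p = 120×50/4 = 1500 rpm
n = n_s(1 − s) = 1500 × (1 − 0.015) = 1478 rpm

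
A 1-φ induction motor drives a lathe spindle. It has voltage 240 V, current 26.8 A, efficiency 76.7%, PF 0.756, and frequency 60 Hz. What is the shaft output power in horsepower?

P_in = V·I·cosφ = 240 × 26.8 × 0.756 = 4863 W
P_out = η·P_in = 0.767 × 4863 = 3730 W
= 3730/746 = 5 HP

5 HP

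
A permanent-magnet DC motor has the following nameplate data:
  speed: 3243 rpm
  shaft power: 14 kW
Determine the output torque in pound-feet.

ω = 2π × 3243/60 = 339.6 rad/s
τ = P/ω = 14000/339.6 = 41.22 N·m
In lb·ft: 41.22/1.356 = 30.4 lb·ft

30.4 lb·ft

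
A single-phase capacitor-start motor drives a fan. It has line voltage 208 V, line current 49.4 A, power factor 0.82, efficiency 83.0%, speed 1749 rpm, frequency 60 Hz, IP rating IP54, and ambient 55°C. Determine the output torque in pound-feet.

28.2 lb·ft

P_in = V·I·cosφ = 208 × 49.4 × 0.82 = 8426 W
P_out = η·P_in = 0.83 × 8426 = 6994 W
n = 1749 rpm
ω = 2π×1749/60 = 183.2 rad/s
τ = P_out/ω = 6994/183.2 = 38.18 N·m
In lb·ft: 38.18/1.356 = 28.2 lb·ft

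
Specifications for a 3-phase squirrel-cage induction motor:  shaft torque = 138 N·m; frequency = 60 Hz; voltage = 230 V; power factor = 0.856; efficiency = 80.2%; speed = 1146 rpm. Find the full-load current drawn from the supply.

60.6 A

ω = 2π×1146/60 = 120 rad/s; P_out = τω = 138 × 120 = 16560 W
P_in = P_out / η = 16560 / 0.802 = 20648 W
I_L = P_in / (√3·V_L·cosφ) = 20648 / (1.732 × 230 × 0.856) = 60.6 A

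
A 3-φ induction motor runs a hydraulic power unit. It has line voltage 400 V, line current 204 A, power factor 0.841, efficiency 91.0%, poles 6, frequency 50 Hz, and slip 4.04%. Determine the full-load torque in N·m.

1080 N·m

P_in = √3·V·I·cosφ = 1.732 × 400 × 204 × 0.841 = 118860 W
P_out = η·P_in = 0.91 × 118860 = 108163 W
n_s = 120×50/6 = 1000 rpm; n = 1000×(1−0.0404) = 960 rpm
ω = 2π×960/60 = 100.5 rad/s
τ = P_out/ω = 108163/100.5 = 1080 N·m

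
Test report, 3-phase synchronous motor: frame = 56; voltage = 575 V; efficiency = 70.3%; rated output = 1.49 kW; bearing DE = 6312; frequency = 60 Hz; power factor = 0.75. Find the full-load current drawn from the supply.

2.84 A

P_out = 1.49 kW = 1490 W
P_in = P_out / η = 1490 / 0.703 = 2119 W
I_L = P_in / (√3·V_L·cosφ) = 2119 / (1.732 × 575 × 0.75) = 2.84 A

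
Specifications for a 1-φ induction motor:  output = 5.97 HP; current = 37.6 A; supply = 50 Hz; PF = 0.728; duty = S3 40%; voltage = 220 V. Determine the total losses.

1570 W

P_in = V·I·cosφ = 220×37.6×0.728 = 6022 W
P_out = 5.97×746 = 4454 W
Losses = P_in − P_out = 6022 − 4454 = 1568 W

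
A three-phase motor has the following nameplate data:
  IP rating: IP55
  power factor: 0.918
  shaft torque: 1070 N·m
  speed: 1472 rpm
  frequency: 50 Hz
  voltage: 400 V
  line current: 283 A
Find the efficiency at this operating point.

91.6 %

ω = 2π × 1472/60 = 154.1 rad/s; P_out = τω = 1070 × 154.1 = 164887 W
P_in = √3·V_L·I_L·cosφ = 1.732 × 400 × 283 × 0.918 = 179985 W
η = P_out / P_in = 164887 / 179985 = 0.916 = 91.6%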